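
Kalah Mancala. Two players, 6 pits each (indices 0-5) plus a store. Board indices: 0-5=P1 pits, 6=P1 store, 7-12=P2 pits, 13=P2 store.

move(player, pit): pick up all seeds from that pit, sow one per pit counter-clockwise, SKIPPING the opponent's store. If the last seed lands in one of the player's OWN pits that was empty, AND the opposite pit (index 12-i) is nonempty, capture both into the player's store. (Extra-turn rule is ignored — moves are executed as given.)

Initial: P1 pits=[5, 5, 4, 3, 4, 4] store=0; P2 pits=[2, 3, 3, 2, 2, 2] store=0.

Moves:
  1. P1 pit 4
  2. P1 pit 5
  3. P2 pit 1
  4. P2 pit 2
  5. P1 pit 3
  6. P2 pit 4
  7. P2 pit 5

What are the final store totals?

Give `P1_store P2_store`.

Answer: 3 4

Derivation:
Move 1: P1 pit4 -> P1=[5,5,4,3,0,5](1) P2=[3,4,3,2,2,2](0)
Move 2: P1 pit5 -> P1=[5,5,4,3,0,0](2) P2=[4,5,4,3,2,2](0)
Move 3: P2 pit1 -> P1=[5,5,4,3,0,0](2) P2=[4,0,5,4,3,3](1)
Move 4: P2 pit2 -> P1=[6,5,4,3,0,0](2) P2=[4,0,0,5,4,4](2)
Move 5: P1 pit3 -> P1=[6,5,4,0,1,1](3) P2=[4,0,0,5,4,4](2)
Move 6: P2 pit4 -> P1=[7,6,4,0,1,1](3) P2=[4,0,0,5,0,5](3)
Move 7: P2 pit5 -> P1=[8,7,5,1,1,1](3) P2=[4,0,0,5,0,0](4)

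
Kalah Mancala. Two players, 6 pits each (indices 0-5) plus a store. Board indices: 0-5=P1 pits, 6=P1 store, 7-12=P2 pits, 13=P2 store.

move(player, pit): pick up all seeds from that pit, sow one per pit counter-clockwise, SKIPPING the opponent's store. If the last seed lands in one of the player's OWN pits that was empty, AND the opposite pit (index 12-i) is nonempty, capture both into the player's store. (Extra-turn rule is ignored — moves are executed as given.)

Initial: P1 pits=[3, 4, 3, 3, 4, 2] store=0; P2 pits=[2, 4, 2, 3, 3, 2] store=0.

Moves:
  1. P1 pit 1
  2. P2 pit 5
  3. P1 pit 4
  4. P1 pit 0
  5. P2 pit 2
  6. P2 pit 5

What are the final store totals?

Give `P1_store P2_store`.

Move 1: P1 pit1 -> P1=[3,0,4,4,5,3](0) P2=[2,4,2,3,3,2](0)
Move 2: P2 pit5 -> P1=[4,0,4,4,5,3](0) P2=[2,4,2,3,3,0](1)
Move 3: P1 pit4 -> P1=[4,0,4,4,0,4](1) P2=[3,5,3,3,3,0](1)
Move 4: P1 pit0 -> P1=[0,1,5,5,0,4](7) P2=[3,0,3,3,3,0](1)
Move 5: P2 pit2 -> P1=[0,1,5,5,0,4](7) P2=[3,0,0,4,4,1](1)
Move 6: P2 pit5 -> P1=[0,1,5,5,0,4](7) P2=[3,0,0,4,4,0](2)

Answer: 7 2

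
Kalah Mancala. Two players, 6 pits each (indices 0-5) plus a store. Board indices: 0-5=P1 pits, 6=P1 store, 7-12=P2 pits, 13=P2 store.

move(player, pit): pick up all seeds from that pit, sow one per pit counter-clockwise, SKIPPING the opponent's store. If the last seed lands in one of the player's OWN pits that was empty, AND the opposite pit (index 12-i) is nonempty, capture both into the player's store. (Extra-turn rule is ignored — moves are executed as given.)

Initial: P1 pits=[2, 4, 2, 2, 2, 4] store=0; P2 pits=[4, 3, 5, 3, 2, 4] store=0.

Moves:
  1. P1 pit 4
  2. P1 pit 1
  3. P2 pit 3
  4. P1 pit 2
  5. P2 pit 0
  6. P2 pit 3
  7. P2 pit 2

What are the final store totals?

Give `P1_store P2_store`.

Answer: 1 2

Derivation:
Move 1: P1 pit4 -> P1=[2,4,2,2,0,5](1) P2=[4,3,5,3,2,4](0)
Move 2: P1 pit1 -> P1=[2,0,3,3,1,6](1) P2=[4,3,5,3,2,4](0)
Move 3: P2 pit3 -> P1=[2,0,3,3,1,6](1) P2=[4,3,5,0,3,5](1)
Move 4: P1 pit2 -> P1=[2,0,0,4,2,7](1) P2=[4,3,5,0,3,5](1)
Move 5: P2 pit0 -> P1=[2,0,0,4,2,7](1) P2=[0,4,6,1,4,5](1)
Move 6: P2 pit3 -> P1=[2,0,0,4,2,7](1) P2=[0,4,6,0,5,5](1)
Move 7: P2 pit2 -> P1=[3,1,0,4,2,7](1) P2=[0,4,0,1,6,6](2)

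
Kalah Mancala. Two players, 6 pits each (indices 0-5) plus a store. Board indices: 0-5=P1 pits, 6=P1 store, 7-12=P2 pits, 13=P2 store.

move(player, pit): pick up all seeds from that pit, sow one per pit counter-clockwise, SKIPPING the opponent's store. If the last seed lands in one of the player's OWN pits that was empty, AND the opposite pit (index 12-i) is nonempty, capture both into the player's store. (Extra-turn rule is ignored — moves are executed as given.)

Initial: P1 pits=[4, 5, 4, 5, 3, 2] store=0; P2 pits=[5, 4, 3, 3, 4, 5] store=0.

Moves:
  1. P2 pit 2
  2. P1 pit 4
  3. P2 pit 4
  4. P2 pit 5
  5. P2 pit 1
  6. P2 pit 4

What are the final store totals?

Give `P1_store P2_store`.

Move 1: P2 pit2 -> P1=[4,5,4,5,3,2](0) P2=[5,4,0,4,5,6](0)
Move 2: P1 pit4 -> P1=[4,5,4,5,0,3](1) P2=[6,4,0,4,5,6](0)
Move 3: P2 pit4 -> P1=[5,6,5,5,0,3](1) P2=[6,4,0,4,0,7](1)
Move 4: P2 pit5 -> P1=[6,7,6,6,1,4](1) P2=[6,4,0,4,0,0](2)
Move 5: P2 pit1 -> P1=[0,7,6,6,1,4](1) P2=[6,0,1,5,1,0](9)
Move 6: P2 pit4 -> P1=[0,7,6,6,1,4](1) P2=[6,0,1,5,0,1](9)

Answer: 1 9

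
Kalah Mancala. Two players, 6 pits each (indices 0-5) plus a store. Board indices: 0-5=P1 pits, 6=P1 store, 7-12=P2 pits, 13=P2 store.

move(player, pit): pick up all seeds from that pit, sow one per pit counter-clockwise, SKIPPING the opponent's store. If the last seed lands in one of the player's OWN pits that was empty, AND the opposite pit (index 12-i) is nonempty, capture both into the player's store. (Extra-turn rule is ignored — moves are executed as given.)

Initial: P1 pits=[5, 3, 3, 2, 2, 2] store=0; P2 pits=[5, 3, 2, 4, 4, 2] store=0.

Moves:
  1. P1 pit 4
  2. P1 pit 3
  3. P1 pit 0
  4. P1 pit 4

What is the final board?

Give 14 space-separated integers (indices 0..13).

Move 1: P1 pit4 -> P1=[5,3,3,2,0,3](1) P2=[5,3,2,4,4,2](0)
Move 2: P1 pit3 -> P1=[5,3,3,0,1,4](1) P2=[5,3,2,4,4,2](0)
Move 3: P1 pit0 -> P1=[0,4,4,1,2,5](1) P2=[5,3,2,4,4,2](0)
Move 4: P1 pit4 -> P1=[0,4,4,1,0,6](2) P2=[5,3,2,4,4,2](0)

Answer: 0 4 4 1 0 6 2 5 3 2 4 4 2 0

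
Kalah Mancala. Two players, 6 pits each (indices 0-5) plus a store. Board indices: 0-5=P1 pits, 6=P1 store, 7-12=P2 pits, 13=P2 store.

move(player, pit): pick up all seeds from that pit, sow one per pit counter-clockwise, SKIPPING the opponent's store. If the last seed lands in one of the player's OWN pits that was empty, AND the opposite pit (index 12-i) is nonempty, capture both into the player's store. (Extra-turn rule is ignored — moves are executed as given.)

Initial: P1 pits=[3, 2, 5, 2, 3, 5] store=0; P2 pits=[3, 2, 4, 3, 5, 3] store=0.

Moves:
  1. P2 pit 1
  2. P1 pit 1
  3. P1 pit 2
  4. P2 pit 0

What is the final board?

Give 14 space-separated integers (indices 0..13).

Answer: 3 0 0 4 4 6 1 0 2 6 5 6 3 0

Derivation:
Move 1: P2 pit1 -> P1=[3,2,5,2,3,5](0) P2=[3,0,5,4,5,3](0)
Move 2: P1 pit1 -> P1=[3,0,6,3,3,5](0) P2=[3,0,5,4,5,3](0)
Move 3: P1 pit2 -> P1=[3,0,0,4,4,6](1) P2=[4,1,5,4,5,3](0)
Move 4: P2 pit0 -> P1=[3,0,0,4,4,6](1) P2=[0,2,6,5,6,3](0)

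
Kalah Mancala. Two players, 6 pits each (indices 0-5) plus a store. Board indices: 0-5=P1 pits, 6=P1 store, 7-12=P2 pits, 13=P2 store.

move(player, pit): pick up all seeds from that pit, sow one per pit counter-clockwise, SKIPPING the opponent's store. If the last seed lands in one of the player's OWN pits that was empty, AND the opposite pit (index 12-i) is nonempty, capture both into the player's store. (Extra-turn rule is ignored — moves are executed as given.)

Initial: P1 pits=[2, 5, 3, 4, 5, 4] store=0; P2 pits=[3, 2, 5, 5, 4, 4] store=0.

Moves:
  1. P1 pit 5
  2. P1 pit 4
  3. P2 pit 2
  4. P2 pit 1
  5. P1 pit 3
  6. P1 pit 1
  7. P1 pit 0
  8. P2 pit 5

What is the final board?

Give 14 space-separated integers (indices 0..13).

Move 1: P1 pit5 -> P1=[2,5,3,4,5,0](1) P2=[4,3,6,5,4,4](0)
Move 2: P1 pit4 -> P1=[2,5,3,4,0,1](2) P2=[5,4,7,5,4,4](0)
Move 3: P2 pit2 -> P1=[3,6,4,4,0,1](2) P2=[5,4,0,6,5,5](1)
Move 4: P2 pit1 -> P1=[3,6,4,4,0,1](2) P2=[5,0,1,7,6,6](1)
Move 5: P1 pit3 -> P1=[3,6,4,0,1,2](3) P2=[6,0,1,7,6,6](1)
Move 6: P1 pit1 -> P1=[3,0,5,1,2,3](4) P2=[7,0,1,7,6,6](1)
Move 7: P1 pit0 -> P1=[0,1,6,2,2,3](4) P2=[7,0,1,7,6,6](1)
Move 8: P2 pit5 -> P1=[1,2,7,3,3,3](4) P2=[7,0,1,7,6,0](2)

Answer: 1 2 7 3 3 3 4 7 0 1 7 6 0 2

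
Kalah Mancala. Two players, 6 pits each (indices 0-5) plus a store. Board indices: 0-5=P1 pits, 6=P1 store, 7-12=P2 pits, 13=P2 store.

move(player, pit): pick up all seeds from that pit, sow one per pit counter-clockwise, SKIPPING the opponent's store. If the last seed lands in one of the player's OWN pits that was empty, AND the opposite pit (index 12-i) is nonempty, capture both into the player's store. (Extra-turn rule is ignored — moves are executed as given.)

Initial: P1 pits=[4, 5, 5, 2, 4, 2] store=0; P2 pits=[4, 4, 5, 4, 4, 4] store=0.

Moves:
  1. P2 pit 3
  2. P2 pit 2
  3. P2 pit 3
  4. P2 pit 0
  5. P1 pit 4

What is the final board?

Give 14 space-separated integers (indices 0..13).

Move 1: P2 pit3 -> P1=[5,5,5,2,4,2](0) P2=[4,4,5,0,5,5](1)
Move 2: P2 pit2 -> P1=[6,5,5,2,4,2](0) P2=[4,4,0,1,6,6](2)
Move 3: P2 pit3 -> P1=[6,5,5,2,4,2](0) P2=[4,4,0,0,7,6](2)
Move 4: P2 pit0 -> P1=[6,5,5,2,4,2](0) P2=[0,5,1,1,8,6](2)
Move 5: P1 pit4 -> P1=[6,5,5,2,0,3](1) P2=[1,6,1,1,8,6](2)

Answer: 6 5 5 2 0 3 1 1 6 1 1 8 6 2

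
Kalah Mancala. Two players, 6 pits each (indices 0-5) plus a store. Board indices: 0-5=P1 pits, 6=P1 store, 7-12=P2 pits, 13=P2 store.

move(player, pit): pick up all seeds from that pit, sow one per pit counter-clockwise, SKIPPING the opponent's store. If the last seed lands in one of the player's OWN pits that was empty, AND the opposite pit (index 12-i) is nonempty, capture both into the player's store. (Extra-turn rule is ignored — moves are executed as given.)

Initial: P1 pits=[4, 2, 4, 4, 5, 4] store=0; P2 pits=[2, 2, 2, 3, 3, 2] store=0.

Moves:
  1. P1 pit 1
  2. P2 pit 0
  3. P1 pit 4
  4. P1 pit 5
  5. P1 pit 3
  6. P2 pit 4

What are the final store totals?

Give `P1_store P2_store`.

Answer: 3 1

Derivation:
Move 1: P1 pit1 -> P1=[4,0,5,5,5,4](0) P2=[2,2,2,3,3,2](0)
Move 2: P2 pit0 -> P1=[4,0,5,5,5,4](0) P2=[0,3,3,3,3,2](0)
Move 3: P1 pit4 -> P1=[4,0,5,5,0,5](1) P2=[1,4,4,3,3,2](0)
Move 4: P1 pit5 -> P1=[4,0,5,5,0,0](2) P2=[2,5,5,4,3,2](0)
Move 5: P1 pit3 -> P1=[4,0,5,0,1,1](3) P2=[3,6,5,4,3,2](0)
Move 6: P2 pit4 -> P1=[5,0,5,0,1,1](3) P2=[3,6,5,4,0,3](1)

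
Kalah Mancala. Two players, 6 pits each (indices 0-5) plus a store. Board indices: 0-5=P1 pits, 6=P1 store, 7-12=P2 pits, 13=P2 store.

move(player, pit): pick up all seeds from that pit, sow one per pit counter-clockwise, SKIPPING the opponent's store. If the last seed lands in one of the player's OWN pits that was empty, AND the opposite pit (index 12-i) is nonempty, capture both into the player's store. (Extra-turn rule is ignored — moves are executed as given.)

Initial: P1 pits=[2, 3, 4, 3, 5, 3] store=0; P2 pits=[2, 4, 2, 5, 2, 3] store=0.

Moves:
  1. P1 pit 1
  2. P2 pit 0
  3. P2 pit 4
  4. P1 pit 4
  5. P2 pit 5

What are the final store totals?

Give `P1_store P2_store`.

Move 1: P1 pit1 -> P1=[2,0,5,4,6,3](0) P2=[2,4,2,5,2,3](0)
Move 2: P2 pit0 -> P1=[2,0,5,4,6,3](0) P2=[0,5,3,5,2,3](0)
Move 3: P2 pit4 -> P1=[2,0,5,4,6,3](0) P2=[0,5,3,5,0,4](1)
Move 4: P1 pit4 -> P1=[2,0,5,4,0,4](1) P2=[1,6,4,6,0,4](1)
Move 5: P2 pit5 -> P1=[3,1,6,4,0,4](1) P2=[1,6,4,6,0,0](2)

Answer: 1 2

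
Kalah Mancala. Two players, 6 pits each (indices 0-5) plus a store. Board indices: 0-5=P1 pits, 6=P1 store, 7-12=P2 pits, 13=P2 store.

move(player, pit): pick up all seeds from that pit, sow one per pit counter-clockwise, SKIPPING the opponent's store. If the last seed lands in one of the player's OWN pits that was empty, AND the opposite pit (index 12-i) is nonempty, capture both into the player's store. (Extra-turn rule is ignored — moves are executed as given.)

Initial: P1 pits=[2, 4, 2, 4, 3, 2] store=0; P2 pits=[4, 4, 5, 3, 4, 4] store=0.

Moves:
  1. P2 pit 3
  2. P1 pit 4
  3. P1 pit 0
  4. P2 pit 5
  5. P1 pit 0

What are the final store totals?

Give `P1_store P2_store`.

Answer: 1 2

Derivation:
Move 1: P2 pit3 -> P1=[2,4,2,4,3,2](0) P2=[4,4,5,0,5,5](1)
Move 2: P1 pit4 -> P1=[2,4,2,4,0,3](1) P2=[5,4,5,0,5,5](1)
Move 3: P1 pit0 -> P1=[0,5,3,4,0,3](1) P2=[5,4,5,0,5,5](1)
Move 4: P2 pit5 -> P1=[1,6,4,5,0,3](1) P2=[5,4,5,0,5,0](2)
Move 5: P1 pit0 -> P1=[0,7,4,5,0,3](1) P2=[5,4,5,0,5,0](2)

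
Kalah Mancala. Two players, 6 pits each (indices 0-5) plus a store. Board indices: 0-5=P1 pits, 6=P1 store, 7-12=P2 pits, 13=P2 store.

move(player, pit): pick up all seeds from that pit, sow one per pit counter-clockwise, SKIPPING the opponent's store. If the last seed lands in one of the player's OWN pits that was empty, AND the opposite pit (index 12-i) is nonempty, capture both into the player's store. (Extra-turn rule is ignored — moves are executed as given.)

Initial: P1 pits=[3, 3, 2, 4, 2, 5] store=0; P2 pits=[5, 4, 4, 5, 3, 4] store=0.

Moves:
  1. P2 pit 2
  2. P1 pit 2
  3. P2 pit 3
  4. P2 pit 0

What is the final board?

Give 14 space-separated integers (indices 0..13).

Answer: 4 4 1 5 3 5 0 0 5 1 1 6 7 2

Derivation:
Move 1: P2 pit2 -> P1=[3,3,2,4,2,5](0) P2=[5,4,0,6,4,5](1)
Move 2: P1 pit2 -> P1=[3,3,0,5,3,5](0) P2=[5,4,0,6,4,5](1)
Move 3: P2 pit3 -> P1=[4,4,1,5,3,5](0) P2=[5,4,0,0,5,6](2)
Move 4: P2 pit0 -> P1=[4,4,1,5,3,5](0) P2=[0,5,1,1,6,7](2)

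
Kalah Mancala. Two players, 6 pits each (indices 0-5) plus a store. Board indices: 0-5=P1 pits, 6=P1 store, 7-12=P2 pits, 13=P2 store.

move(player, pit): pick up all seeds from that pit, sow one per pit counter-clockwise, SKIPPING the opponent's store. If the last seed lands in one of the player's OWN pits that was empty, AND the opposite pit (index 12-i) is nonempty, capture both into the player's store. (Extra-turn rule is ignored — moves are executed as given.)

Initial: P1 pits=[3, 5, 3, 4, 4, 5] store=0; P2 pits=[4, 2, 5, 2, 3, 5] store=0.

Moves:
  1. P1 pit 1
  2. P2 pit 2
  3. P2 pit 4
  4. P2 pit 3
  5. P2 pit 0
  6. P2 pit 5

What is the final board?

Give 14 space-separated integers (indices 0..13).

Answer: 6 2 5 6 6 0 1 0 3 1 1 2 0 12

Derivation:
Move 1: P1 pit1 -> P1=[3,0,4,5,5,6](1) P2=[4,2,5,2,3,5](0)
Move 2: P2 pit2 -> P1=[4,0,4,5,5,6](1) P2=[4,2,0,3,4,6](1)
Move 3: P2 pit4 -> P1=[5,1,4,5,5,6](1) P2=[4,2,0,3,0,7](2)
Move 4: P2 pit3 -> P1=[5,1,4,5,5,6](1) P2=[4,2,0,0,1,8](3)
Move 5: P2 pit0 -> P1=[5,1,4,5,5,6](1) P2=[0,3,1,1,2,8](3)
Move 6: P2 pit5 -> P1=[6,2,5,6,6,0](1) P2=[0,3,1,1,2,0](12)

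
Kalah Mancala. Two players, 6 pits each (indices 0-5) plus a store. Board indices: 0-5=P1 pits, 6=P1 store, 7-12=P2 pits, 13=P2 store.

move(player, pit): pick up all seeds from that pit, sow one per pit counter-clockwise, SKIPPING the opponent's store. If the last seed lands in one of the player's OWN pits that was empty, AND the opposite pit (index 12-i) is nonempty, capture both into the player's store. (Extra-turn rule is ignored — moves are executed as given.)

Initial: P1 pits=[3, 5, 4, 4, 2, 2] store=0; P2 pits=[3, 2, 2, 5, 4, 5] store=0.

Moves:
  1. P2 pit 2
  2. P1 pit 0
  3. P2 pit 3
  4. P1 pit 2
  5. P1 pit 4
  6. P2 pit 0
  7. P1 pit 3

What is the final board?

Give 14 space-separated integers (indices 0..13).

Answer: 1 7 0 0 1 5 3 1 5 2 1 7 7 1

Derivation:
Move 1: P2 pit2 -> P1=[3,5,4,4,2,2](0) P2=[3,2,0,6,5,5](0)
Move 2: P1 pit0 -> P1=[0,6,5,5,2,2](0) P2=[3,2,0,6,5,5](0)
Move 3: P2 pit3 -> P1=[1,7,6,5,2,2](0) P2=[3,2,0,0,6,6](1)
Move 4: P1 pit2 -> P1=[1,7,0,6,3,3](1) P2=[4,3,0,0,6,6](1)
Move 5: P1 pit4 -> P1=[1,7,0,6,0,4](2) P2=[5,3,0,0,6,6](1)
Move 6: P2 pit0 -> P1=[1,7,0,6,0,4](2) P2=[0,4,1,1,7,7](1)
Move 7: P1 pit3 -> P1=[1,7,0,0,1,5](3) P2=[1,5,2,1,7,7](1)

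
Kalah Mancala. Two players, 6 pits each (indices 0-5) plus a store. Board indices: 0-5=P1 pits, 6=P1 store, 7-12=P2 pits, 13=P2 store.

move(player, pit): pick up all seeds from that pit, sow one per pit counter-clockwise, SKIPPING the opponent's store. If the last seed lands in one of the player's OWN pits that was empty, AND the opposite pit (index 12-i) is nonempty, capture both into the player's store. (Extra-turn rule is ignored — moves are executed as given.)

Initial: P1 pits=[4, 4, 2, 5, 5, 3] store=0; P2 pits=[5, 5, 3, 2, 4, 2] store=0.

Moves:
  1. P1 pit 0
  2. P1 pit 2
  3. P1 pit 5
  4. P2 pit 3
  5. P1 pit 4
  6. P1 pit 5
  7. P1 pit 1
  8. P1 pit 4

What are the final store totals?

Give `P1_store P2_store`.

Answer: 4 0

Derivation:
Move 1: P1 pit0 -> P1=[0,5,3,6,6,3](0) P2=[5,5,3,2,4,2](0)
Move 2: P1 pit2 -> P1=[0,5,0,7,7,4](0) P2=[5,5,3,2,4,2](0)
Move 3: P1 pit5 -> P1=[0,5,0,7,7,0](1) P2=[6,6,4,2,4,2](0)
Move 4: P2 pit3 -> P1=[0,5,0,7,7,0](1) P2=[6,6,4,0,5,3](0)
Move 5: P1 pit4 -> P1=[0,5,0,7,0,1](2) P2=[7,7,5,1,6,3](0)
Move 6: P1 pit5 -> P1=[0,5,0,7,0,0](3) P2=[7,7,5,1,6,3](0)
Move 7: P1 pit1 -> P1=[0,0,1,8,1,1](4) P2=[7,7,5,1,6,3](0)
Move 8: P1 pit4 -> P1=[0,0,1,8,0,2](4) P2=[7,7,5,1,6,3](0)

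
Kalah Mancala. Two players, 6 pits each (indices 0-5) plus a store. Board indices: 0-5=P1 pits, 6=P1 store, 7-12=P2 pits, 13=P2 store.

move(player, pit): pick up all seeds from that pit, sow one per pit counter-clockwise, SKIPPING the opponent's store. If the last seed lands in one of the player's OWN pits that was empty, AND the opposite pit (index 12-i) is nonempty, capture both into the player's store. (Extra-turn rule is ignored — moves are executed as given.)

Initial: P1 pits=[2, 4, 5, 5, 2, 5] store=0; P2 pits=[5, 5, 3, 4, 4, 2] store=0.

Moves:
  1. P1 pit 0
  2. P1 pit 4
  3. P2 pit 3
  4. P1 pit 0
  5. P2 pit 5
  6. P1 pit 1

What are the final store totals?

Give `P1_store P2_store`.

Move 1: P1 pit0 -> P1=[0,5,6,5,2,5](0) P2=[5,5,3,4,4,2](0)
Move 2: P1 pit4 -> P1=[0,5,6,5,0,6](1) P2=[5,5,3,4,4,2](0)
Move 3: P2 pit3 -> P1=[1,5,6,5,0,6](1) P2=[5,5,3,0,5,3](1)
Move 4: P1 pit0 -> P1=[0,6,6,5,0,6](1) P2=[5,5,3,0,5,3](1)
Move 5: P2 pit5 -> P1=[1,7,6,5,0,6](1) P2=[5,5,3,0,5,0](2)
Move 6: P1 pit1 -> P1=[1,0,7,6,1,7](2) P2=[6,6,3,0,5,0](2)

Answer: 2 2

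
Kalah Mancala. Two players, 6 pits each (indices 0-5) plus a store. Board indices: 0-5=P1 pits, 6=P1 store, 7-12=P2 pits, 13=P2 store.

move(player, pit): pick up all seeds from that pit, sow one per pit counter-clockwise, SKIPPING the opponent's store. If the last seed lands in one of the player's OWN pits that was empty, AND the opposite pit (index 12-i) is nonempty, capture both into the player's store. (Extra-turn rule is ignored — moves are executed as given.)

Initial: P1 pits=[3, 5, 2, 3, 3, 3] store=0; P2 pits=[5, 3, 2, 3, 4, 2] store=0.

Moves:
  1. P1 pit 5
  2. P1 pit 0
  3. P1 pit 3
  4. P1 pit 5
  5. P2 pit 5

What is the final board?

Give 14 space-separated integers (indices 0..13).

Answer: 1 6 3 0 4 0 3 7 4 2 3 4 0 1

Derivation:
Move 1: P1 pit5 -> P1=[3,5,2,3,3,0](1) P2=[6,4,2,3,4,2](0)
Move 2: P1 pit0 -> P1=[0,6,3,4,3,0](1) P2=[6,4,2,3,4,2](0)
Move 3: P1 pit3 -> P1=[0,6,3,0,4,1](2) P2=[7,4,2,3,4,2](0)
Move 4: P1 pit5 -> P1=[0,6,3,0,4,0](3) P2=[7,4,2,3,4,2](0)
Move 5: P2 pit5 -> P1=[1,6,3,0,4,0](3) P2=[7,4,2,3,4,0](1)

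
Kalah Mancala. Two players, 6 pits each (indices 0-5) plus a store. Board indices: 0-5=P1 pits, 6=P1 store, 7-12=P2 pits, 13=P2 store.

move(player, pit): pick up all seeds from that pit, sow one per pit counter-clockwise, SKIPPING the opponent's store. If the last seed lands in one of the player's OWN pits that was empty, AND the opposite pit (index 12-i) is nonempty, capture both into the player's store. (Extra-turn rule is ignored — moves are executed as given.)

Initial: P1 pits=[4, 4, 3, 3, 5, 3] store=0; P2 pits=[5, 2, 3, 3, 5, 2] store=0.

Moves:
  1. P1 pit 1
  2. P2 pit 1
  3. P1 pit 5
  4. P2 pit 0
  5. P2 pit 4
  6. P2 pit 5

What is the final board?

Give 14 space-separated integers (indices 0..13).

Move 1: P1 pit1 -> P1=[4,0,4,4,6,4](0) P2=[5,2,3,3,5,2](0)
Move 2: P2 pit1 -> P1=[4,0,4,4,6,4](0) P2=[5,0,4,4,5,2](0)
Move 3: P1 pit5 -> P1=[4,0,4,4,6,0](1) P2=[6,1,5,4,5,2](0)
Move 4: P2 pit0 -> P1=[4,0,4,4,6,0](1) P2=[0,2,6,5,6,3](1)
Move 5: P2 pit4 -> P1=[5,1,5,5,6,0](1) P2=[0,2,6,5,0,4](2)
Move 6: P2 pit5 -> P1=[6,2,6,5,6,0](1) P2=[0,2,6,5,0,0](3)

Answer: 6 2 6 5 6 0 1 0 2 6 5 0 0 3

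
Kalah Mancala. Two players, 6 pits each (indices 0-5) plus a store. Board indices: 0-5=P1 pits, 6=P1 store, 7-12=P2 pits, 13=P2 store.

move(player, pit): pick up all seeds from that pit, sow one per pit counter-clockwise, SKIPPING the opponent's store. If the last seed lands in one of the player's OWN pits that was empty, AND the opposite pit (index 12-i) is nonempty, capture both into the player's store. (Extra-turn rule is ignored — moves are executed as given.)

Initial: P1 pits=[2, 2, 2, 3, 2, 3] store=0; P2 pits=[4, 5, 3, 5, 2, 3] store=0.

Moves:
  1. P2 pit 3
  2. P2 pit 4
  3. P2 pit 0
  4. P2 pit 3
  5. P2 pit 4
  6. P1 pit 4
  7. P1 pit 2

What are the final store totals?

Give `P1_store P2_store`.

Answer: 8 6

Derivation:
Move 1: P2 pit3 -> P1=[3,3,2,3,2,3](0) P2=[4,5,3,0,3,4](1)
Move 2: P2 pit4 -> P1=[4,3,2,3,2,3](0) P2=[4,5,3,0,0,5](2)
Move 3: P2 pit0 -> P1=[4,0,2,3,2,3](0) P2=[0,6,4,1,0,5](6)
Move 4: P2 pit3 -> P1=[4,0,2,3,2,3](0) P2=[0,6,4,0,1,5](6)
Move 5: P2 pit4 -> P1=[4,0,2,3,2,3](0) P2=[0,6,4,0,0,6](6)
Move 6: P1 pit4 -> P1=[4,0,2,3,0,4](1) P2=[0,6,4,0,0,6](6)
Move 7: P1 pit2 -> P1=[4,0,0,4,0,4](8) P2=[0,0,4,0,0,6](6)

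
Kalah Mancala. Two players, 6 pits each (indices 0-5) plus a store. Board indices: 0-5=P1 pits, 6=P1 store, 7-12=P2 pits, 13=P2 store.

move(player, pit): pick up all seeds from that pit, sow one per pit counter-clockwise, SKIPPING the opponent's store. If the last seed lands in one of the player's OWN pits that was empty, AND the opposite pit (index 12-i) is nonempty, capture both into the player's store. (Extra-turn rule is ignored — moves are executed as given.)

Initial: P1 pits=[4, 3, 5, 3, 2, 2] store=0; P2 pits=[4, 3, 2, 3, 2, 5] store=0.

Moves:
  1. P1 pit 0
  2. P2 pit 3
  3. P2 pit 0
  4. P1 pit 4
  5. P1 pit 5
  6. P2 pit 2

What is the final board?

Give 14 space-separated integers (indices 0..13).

Answer: 0 4 6 4 0 0 2 2 5 0 2 5 7 1

Derivation:
Move 1: P1 pit0 -> P1=[0,4,6,4,3,2](0) P2=[4,3,2,3,2,5](0)
Move 2: P2 pit3 -> P1=[0,4,6,4,3,2](0) P2=[4,3,2,0,3,6](1)
Move 3: P2 pit0 -> P1=[0,4,6,4,3,2](0) P2=[0,4,3,1,4,6](1)
Move 4: P1 pit4 -> P1=[0,4,6,4,0,3](1) P2=[1,4,3,1,4,6](1)
Move 5: P1 pit5 -> P1=[0,4,6,4,0,0](2) P2=[2,5,3,1,4,6](1)
Move 6: P2 pit2 -> P1=[0,4,6,4,0,0](2) P2=[2,5,0,2,5,7](1)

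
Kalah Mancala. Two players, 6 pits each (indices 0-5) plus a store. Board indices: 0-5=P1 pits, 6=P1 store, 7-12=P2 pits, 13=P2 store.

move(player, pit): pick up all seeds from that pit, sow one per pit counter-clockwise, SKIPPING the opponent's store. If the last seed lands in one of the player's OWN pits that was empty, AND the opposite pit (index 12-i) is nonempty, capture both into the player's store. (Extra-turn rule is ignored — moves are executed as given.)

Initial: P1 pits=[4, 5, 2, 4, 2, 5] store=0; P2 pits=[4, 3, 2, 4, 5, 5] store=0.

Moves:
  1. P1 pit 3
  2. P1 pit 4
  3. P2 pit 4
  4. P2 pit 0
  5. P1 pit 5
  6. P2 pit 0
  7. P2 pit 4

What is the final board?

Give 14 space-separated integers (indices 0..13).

Answer: 5 6 3 0 0 0 3 0 6 4 6 0 9 3

Derivation:
Move 1: P1 pit3 -> P1=[4,5,2,0,3,6](1) P2=[5,3,2,4,5,5](0)
Move 2: P1 pit4 -> P1=[4,5,2,0,0,7](2) P2=[6,3,2,4,5,5](0)
Move 3: P2 pit4 -> P1=[5,6,3,0,0,7](2) P2=[6,3,2,4,0,6](1)
Move 4: P2 pit0 -> P1=[5,6,3,0,0,7](2) P2=[0,4,3,5,1,7](2)
Move 5: P1 pit5 -> P1=[5,6,3,0,0,0](3) P2=[1,5,4,6,2,8](2)
Move 6: P2 pit0 -> P1=[5,6,3,0,0,0](3) P2=[0,6,4,6,2,8](2)
Move 7: P2 pit4 -> P1=[5,6,3,0,0,0](3) P2=[0,6,4,6,0,9](3)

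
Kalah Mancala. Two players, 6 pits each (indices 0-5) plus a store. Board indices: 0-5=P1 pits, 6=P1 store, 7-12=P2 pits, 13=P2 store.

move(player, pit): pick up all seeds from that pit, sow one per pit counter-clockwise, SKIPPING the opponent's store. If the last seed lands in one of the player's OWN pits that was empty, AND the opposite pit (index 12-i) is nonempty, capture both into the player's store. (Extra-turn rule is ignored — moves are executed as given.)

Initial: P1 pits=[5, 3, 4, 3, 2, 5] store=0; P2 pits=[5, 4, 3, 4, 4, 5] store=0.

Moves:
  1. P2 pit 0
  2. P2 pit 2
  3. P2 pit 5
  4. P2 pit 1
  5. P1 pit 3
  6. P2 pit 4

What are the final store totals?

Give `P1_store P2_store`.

Move 1: P2 pit0 -> P1=[5,3,4,3,2,5](0) P2=[0,5,4,5,5,6](0)
Move 2: P2 pit2 -> P1=[5,3,4,3,2,5](0) P2=[0,5,0,6,6,7](1)
Move 3: P2 pit5 -> P1=[6,4,5,4,3,6](0) P2=[0,5,0,6,6,0](2)
Move 4: P2 pit1 -> P1=[6,4,5,4,3,6](0) P2=[0,0,1,7,7,1](3)
Move 5: P1 pit3 -> P1=[6,4,5,0,4,7](1) P2=[1,0,1,7,7,1](3)
Move 6: P2 pit4 -> P1=[7,5,6,1,5,7](1) P2=[1,0,1,7,0,2](4)

Answer: 1 4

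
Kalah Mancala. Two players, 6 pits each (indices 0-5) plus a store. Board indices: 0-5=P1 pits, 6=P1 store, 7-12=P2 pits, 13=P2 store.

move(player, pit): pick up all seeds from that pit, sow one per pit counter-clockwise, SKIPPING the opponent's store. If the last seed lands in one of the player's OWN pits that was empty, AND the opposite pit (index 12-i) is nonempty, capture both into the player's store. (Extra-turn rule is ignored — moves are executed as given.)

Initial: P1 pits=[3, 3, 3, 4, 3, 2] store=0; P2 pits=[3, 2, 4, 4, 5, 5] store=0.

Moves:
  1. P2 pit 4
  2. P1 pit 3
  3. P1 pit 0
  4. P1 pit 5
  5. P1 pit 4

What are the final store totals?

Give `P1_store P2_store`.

Move 1: P2 pit4 -> P1=[4,4,4,4,3,2](0) P2=[3,2,4,4,0,6](1)
Move 2: P1 pit3 -> P1=[4,4,4,0,4,3](1) P2=[4,2,4,4,0,6](1)
Move 3: P1 pit0 -> P1=[0,5,5,1,5,3](1) P2=[4,2,4,4,0,6](1)
Move 4: P1 pit5 -> P1=[0,5,5,1,5,0](2) P2=[5,3,4,4,0,6](1)
Move 5: P1 pit4 -> P1=[0,5,5,1,0,1](3) P2=[6,4,5,4,0,6](1)

Answer: 3 1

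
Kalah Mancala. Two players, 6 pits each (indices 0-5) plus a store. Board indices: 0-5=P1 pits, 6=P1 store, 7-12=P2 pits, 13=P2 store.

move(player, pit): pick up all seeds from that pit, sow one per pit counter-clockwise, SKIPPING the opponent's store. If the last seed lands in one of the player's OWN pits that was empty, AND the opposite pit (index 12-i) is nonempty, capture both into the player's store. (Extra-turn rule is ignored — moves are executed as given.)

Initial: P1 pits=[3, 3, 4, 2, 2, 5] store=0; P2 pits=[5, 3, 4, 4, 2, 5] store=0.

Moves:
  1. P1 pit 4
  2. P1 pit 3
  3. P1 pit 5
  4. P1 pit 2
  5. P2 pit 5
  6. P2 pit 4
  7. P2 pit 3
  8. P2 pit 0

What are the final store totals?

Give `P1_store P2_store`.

Move 1: P1 pit4 -> P1=[3,3,4,2,0,6](1) P2=[5,3,4,4,2,5](0)
Move 2: P1 pit3 -> P1=[3,3,4,0,1,7](1) P2=[5,3,4,4,2,5](0)
Move 3: P1 pit5 -> P1=[3,3,4,0,1,0](2) P2=[6,4,5,5,3,6](0)
Move 4: P1 pit2 -> P1=[3,3,0,1,2,1](3) P2=[6,4,5,5,3,6](0)
Move 5: P2 pit5 -> P1=[4,4,1,2,3,1](3) P2=[6,4,5,5,3,0](1)
Move 6: P2 pit4 -> P1=[5,4,1,2,3,1](3) P2=[6,4,5,5,0,1](2)
Move 7: P2 pit3 -> P1=[6,5,1,2,3,1](3) P2=[6,4,5,0,1,2](3)
Move 8: P2 pit0 -> P1=[6,5,1,2,3,1](3) P2=[0,5,6,1,2,3](4)

Answer: 3 4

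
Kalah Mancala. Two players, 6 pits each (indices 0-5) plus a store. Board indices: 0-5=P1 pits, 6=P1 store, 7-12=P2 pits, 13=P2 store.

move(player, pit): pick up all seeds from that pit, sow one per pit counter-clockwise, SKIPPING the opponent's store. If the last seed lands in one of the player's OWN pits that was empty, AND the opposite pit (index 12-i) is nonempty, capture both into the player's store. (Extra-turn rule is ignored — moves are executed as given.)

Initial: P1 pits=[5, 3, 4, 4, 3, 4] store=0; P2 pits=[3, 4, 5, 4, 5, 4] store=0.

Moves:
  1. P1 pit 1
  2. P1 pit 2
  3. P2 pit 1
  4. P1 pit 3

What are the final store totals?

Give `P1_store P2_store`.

Answer: 2 0

Derivation:
Move 1: P1 pit1 -> P1=[5,0,5,5,4,4](0) P2=[3,4,5,4,5,4](0)
Move 2: P1 pit2 -> P1=[5,0,0,6,5,5](1) P2=[4,4,5,4,5,4](0)
Move 3: P2 pit1 -> P1=[5,0,0,6,5,5](1) P2=[4,0,6,5,6,5](0)
Move 4: P1 pit3 -> P1=[5,0,0,0,6,6](2) P2=[5,1,7,5,6,5](0)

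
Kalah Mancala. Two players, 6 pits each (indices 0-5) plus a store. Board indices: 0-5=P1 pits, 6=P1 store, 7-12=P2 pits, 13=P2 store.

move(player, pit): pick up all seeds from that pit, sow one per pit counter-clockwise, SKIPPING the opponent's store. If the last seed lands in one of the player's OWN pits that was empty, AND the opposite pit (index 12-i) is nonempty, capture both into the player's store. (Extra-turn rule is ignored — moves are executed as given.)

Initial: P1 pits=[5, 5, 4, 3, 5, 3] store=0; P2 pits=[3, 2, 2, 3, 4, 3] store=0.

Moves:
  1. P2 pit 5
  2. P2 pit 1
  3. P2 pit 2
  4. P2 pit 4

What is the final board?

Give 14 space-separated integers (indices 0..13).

Answer: 1 7 5 3 5 3 0 3 0 0 5 0 1 9

Derivation:
Move 1: P2 pit5 -> P1=[6,6,4,3,5,3](0) P2=[3,2,2,3,4,0](1)
Move 2: P2 pit1 -> P1=[6,6,4,3,5,3](0) P2=[3,0,3,4,4,0](1)
Move 3: P2 pit2 -> P1=[0,6,4,3,5,3](0) P2=[3,0,0,5,5,0](8)
Move 4: P2 pit4 -> P1=[1,7,5,3,5,3](0) P2=[3,0,0,5,0,1](9)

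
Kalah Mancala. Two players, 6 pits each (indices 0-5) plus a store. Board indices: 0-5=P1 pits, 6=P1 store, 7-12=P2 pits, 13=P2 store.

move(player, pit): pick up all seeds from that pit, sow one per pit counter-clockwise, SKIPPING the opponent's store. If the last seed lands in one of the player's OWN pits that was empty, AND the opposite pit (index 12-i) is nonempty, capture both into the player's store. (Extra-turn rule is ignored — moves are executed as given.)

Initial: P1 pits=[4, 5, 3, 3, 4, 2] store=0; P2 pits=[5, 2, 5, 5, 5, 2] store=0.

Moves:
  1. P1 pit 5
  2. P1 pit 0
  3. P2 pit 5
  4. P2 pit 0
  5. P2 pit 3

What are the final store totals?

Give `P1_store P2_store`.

Answer: 1 3

Derivation:
Move 1: P1 pit5 -> P1=[4,5,3,3,4,0](1) P2=[6,2,5,5,5,2](0)
Move 2: P1 pit0 -> P1=[0,6,4,4,5,0](1) P2=[6,2,5,5,5,2](0)
Move 3: P2 pit5 -> P1=[1,6,4,4,5,0](1) P2=[6,2,5,5,5,0](1)
Move 4: P2 pit0 -> P1=[1,6,4,4,5,0](1) P2=[0,3,6,6,6,1](2)
Move 5: P2 pit3 -> P1=[2,7,5,4,5,0](1) P2=[0,3,6,0,7,2](3)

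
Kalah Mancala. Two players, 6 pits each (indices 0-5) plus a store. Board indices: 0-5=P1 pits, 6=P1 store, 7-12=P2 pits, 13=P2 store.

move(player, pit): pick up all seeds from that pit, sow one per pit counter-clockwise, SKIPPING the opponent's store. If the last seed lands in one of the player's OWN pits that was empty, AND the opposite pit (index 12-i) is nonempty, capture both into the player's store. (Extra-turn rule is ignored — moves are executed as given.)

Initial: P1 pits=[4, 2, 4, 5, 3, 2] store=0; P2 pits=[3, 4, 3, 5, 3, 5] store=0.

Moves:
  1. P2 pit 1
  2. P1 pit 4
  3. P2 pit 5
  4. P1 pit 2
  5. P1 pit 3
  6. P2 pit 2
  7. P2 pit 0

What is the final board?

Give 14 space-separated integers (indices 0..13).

Move 1: P2 pit1 -> P1=[4,2,4,5,3,2](0) P2=[3,0,4,6,4,6](0)
Move 2: P1 pit4 -> P1=[4,2,4,5,0,3](1) P2=[4,0,4,6,4,6](0)
Move 3: P2 pit5 -> P1=[5,3,5,6,1,3](1) P2=[4,0,4,6,4,0](1)
Move 4: P1 pit2 -> P1=[5,3,0,7,2,4](2) P2=[5,0,4,6,4,0](1)
Move 5: P1 pit3 -> P1=[5,3,0,0,3,5](3) P2=[6,1,5,7,4,0](1)
Move 6: P2 pit2 -> P1=[6,3,0,0,3,5](3) P2=[6,1,0,8,5,1](2)
Move 7: P2 pit0 -> P1=[6,3,0,0,3,5](3) P2=[0,2,1,9,6,2](3)

Answer: 6 3 0 0 3 5 3 0 2 1 9 6 2 3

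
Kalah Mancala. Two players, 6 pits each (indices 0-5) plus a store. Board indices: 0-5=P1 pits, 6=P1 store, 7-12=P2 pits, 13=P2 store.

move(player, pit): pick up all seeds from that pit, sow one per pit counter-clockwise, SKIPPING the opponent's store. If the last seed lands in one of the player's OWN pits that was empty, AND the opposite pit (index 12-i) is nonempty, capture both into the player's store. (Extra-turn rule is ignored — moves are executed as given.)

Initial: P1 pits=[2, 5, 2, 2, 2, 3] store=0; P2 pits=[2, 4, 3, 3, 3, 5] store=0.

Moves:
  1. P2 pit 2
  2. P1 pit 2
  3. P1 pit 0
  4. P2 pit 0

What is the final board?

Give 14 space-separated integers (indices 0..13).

Answer: 0 6 0 0 3 3 5 0 5 0 0 4 6 4

Derivation:
Move 1: P2 pit2 -> P1=[2,5,2,2,2,3](0) P2=[2,4,0,4,4,6](0)
Move 2: P1 pit2 -> P1=[2,5,0,3,3,3](0) P2=[2,4,0,4,4,6](0)
Move 3: P1 pit0 -> P1=[0,6,0,3,3,3](5) P2=[2,4,0,0,4,6](0)
Move 4: P2 pit0 -> P1=[0,6,0,0,3,3](5) P2=[0,5,0,0,4,6](4)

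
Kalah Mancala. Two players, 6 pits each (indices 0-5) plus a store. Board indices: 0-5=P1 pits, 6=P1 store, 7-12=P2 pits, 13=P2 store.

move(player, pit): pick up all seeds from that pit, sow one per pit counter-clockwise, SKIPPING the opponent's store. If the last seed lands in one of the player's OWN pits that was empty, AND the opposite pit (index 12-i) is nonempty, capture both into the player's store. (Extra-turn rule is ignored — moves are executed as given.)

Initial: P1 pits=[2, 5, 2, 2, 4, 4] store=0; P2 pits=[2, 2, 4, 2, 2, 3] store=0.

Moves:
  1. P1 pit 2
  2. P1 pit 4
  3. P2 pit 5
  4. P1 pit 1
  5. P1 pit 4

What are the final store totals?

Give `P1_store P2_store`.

Move 1: P1 pit2 -> P1=[2,5,0,3,5,4](0) P2=[2,2,4,2,2,3](0)
Move 2: P1 pit4 -> P1=[2,5,0,3,0,5](1) P2=[3,3,5,2,2,3](0)
Move 3: P2 pit5 -> P1=[3,6,0,3,0,5](1) P2=[3,3,5,2,2,0](1)
Move 4: P1 pit1 -> P1=[3,0,1,4,1,6](2) P2=[4,3,5,2,2,0](1)
Move 5: P1 pit4 -> P1=[3,0,1,4,0,7](2) P2=[4,3,5,2,2,0](1)

Answer: 2 1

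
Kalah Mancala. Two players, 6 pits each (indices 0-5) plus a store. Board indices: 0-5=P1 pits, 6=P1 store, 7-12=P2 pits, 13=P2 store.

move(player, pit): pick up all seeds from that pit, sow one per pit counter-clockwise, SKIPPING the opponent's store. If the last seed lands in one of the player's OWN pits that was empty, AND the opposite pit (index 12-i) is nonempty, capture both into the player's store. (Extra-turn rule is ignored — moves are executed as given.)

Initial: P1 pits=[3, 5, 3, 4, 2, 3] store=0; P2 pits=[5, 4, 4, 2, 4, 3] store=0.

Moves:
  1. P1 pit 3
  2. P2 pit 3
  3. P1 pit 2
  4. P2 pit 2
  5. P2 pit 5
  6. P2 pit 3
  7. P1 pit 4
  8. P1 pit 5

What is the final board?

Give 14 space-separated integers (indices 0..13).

Answer: 4 6 1 2 0 0 3 8 6 1 1 8 0 2

Derivation:
Move 1: P1 pit3 -> P1=[3,5,3,0,3,4](1) P2=[6,4,4,2,4,3](0)
Move 2: P2 pit3 -> P1=[3,5,3,0,3,4](1) P2=[6,4,4,0,5,4](0)
Move 3: P1 pit2 -> P1=[3,5,0,1,4,5](1) P2=[6,4,4,0,5,4](0)
Move 4: P2 pit2 -> P1=[3,5,0,1,4,5](1) P2=[6,4,0,1,6,5](1)
Move 5: P2 pit5 -> P1=[4,6,1,2,4,5](1) P2=[6,4,0,1,6,0](2)
Move 6: P2 pit3 -> P1=[4,6,1,2,4,5](1) P2=[6,4,0,0,7,0](2)
Move 7: P1 pit4 -> P1=[4,6,1,2,0,6](2) P2=[7,5,0,0,7,0](2)
Move 8: P1 pit5 -> P1=[4,6,1,2,0,0](3) P2=[8,6,1,1,8,0](2)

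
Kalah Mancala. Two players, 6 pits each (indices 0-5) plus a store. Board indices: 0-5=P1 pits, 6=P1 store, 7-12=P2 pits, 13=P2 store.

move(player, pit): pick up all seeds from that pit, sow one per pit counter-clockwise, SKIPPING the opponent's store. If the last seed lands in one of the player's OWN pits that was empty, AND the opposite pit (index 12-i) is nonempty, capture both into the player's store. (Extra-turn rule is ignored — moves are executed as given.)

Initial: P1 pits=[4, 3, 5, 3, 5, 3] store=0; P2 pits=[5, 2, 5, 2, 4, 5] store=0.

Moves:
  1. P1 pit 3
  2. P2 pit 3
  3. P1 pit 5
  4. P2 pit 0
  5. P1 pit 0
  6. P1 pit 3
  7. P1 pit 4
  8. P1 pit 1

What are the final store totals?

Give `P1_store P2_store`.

Move 1: P1 pit3 -> P1=[4,3,5,0,6,4](1) P2=[5,2,5,2,4,5](0)
Move 2: P2 pit3 -> P1=[4,3,5,0,6,4](1) P2=[5,2,5,0,5,6](0)
Move 3: P1 pit5 -> P1=[4,3,5,0,6,0](2) P2=[6,3,6,0,5,6](0)
Move 4: P2 pit0 -> P1=[4,3,5,0,6,0](2) P2=[0,4,7,1,6,7](1)
Move 5: P1 pit0 -> P1=[0,4,6,1,7,0](2) P2=[0,4,7,1,6,7](1)
Move 6: P1 pit3 -> P1=[0,4,6,0,8,0](2) P2=[0,4,7,1,6,7](1)
Move 7: P1 pit4 -> P1=[0,4,6,0,0,1](3) P2=[1,5,8,2,7,8](1)
Move 8: P1 pit1 -> P1=[0,0,7,1,1,2](3) P2=[1,5,8,2,7,8](1)

Answer: 3 1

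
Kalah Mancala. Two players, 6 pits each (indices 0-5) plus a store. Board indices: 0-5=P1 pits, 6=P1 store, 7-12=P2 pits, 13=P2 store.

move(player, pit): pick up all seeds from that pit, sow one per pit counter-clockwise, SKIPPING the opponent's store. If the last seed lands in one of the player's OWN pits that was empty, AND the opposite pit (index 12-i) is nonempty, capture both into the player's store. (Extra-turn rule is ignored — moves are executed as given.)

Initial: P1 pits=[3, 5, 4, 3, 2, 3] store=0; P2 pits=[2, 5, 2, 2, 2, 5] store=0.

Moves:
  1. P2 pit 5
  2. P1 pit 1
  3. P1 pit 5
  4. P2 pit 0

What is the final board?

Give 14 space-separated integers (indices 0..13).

Answer: 4 0 6 5 3 0 2 0 7 4 3 3 0 1

Derivation:
Move 1: P2 pit5 -> P1=[4,6,5,4,2,3](0) P2=[2,5,2,2,2,0](1)
Move 2: P1 pit1 -> P1=[4,0,6,5,3,4](1) P2=[3,5,2,2,2,0](1)
Move 3: P1 pit5 -> P1=[4,0,6,5,3,0](2) P2=[4,6,3,2,2,0](1)
Move 4: P2 pit0 -> P1=[4,0,6,5,3,0](2) P2=[0,7,4,3,3,0](1)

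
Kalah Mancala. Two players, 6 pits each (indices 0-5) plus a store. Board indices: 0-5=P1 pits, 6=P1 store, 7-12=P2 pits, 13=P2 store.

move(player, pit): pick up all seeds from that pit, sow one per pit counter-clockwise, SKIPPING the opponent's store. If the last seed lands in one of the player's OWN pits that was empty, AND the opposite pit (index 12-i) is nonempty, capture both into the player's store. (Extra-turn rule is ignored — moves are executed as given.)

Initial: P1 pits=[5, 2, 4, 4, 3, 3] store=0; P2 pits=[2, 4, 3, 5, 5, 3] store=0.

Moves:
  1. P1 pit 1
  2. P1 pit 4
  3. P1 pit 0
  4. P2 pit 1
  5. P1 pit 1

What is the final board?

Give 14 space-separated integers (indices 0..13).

Answer: 0 0 7 6 1 5 1 3 0 4 6 6 4 0

Derivation:
Move 1: P1 pit1 -> P1=[5,0,5,5,3,3](0) P2=[2,4,3,5,5,3](0)
Move 2: P1 pit4 -> P1=[5,0,5,5,0,4](1) P2=[3,4,3,5,5,3](0)
Move 3: P1 pit0 -> P1=[0,1,6,6,1,5](1) P2=[3,4,3,5,5,3](0)
Move 4: P2 pit1 -> P1=[0,1,6,6,1,5](1) P2=[3,0,4,6,6,4](0)
Move 5: P1 pit1 -> P1=[0,0,7,6,1,5](1) P2=[3,0,4,6,6,4](0)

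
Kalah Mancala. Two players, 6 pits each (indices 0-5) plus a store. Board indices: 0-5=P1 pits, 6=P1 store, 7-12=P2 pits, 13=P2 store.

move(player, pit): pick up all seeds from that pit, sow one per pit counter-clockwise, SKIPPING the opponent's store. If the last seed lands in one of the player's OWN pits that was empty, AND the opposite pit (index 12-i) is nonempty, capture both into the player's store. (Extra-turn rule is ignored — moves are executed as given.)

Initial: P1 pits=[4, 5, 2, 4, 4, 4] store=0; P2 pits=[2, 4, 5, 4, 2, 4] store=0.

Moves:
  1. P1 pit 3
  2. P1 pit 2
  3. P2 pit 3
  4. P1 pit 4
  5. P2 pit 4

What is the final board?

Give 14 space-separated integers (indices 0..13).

Answer: 6 5 0 1 0 6 2 4 5 6 1 0 6 2

Derivation:
Move 1: P1 pit3 -> P1=[4,5,2,0,5,5](1) P2=[3,4,5,4,2,4](0)
Move 2: P1 pit2 -> P1=[4,5,0,1,6,5](1) P2=[3,4,5,4,2,4](0)
Move 3: P2 pit3 -> P1=[5,5,0,1,6,5](1) P2=[3,4,5,0,3,5](1)
Move 4: P1 pit4 -> P1=[5,5,0,1,0,6](2) P2=[4,5,6,1,3,5](1)
Move 5: P2 pit4 -> P1=[6,5,0,1,0,6](2) P2=[4,5,6,1,0,6](2)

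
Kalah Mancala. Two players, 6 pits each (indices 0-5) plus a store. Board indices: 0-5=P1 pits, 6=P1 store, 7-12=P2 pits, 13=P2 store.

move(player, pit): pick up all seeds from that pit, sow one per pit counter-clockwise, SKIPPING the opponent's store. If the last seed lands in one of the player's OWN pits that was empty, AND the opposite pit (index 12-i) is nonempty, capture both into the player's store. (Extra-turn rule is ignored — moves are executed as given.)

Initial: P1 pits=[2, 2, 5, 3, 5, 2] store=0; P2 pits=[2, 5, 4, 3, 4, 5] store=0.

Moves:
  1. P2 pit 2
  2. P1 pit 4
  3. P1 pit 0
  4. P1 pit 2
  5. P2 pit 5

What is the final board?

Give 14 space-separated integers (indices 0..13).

Answer: 1 4 1 5 2 4 2 4 7 1 4 5 0 2

Derivation:
Move 1: P2 pit2 -> P1=[2,2,5,3,5,2](0) P2=[2,5,0,4,5,6](1)
Move 2: P1 pit4 -> P1=[2,2,5,3,0,3](1) P2=[3,6,1,4,5,6](1)
Move 3: P1 pit0 -> P1=[0,3,6,3,0,3](1) P2=[3,6,1,4,5,6](1)
Move 4: P1 pit2 -> P1=[0,3,0,4,1,4](2) P2=[4,7,1,4,5,6](1)
Move 5: P2 pit5 -> P1=[1,4,1,5,2,4](2) P2=[4,7,1,4,5,0](2)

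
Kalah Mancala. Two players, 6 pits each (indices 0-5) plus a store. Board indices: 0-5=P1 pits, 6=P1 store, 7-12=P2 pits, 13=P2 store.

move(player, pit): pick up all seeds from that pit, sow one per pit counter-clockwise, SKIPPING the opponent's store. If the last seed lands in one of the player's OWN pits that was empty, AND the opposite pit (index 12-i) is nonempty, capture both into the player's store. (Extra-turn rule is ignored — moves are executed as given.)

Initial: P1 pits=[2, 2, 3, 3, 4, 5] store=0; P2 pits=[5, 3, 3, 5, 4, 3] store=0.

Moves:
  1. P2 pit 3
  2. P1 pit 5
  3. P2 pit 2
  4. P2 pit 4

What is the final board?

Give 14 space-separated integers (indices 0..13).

Move 1: P2 pit3 -> P1=[3,3,3,3,4,5](0) P2=[5,3,3,0,5,4](1)
Move 2: P1 pit5 -> P1=[3,3,3,3,4,0](1) P2=[6,4,4,1,5,4](1)
Move 3: P2 pit2 -> P1=[3,3,3,3,4,0](1) P2=[6,4,0,2,6,5](2)
Move 4: P2 pit4 -> P1=[4,4,4,4,4,0](1) P2=[6,4,0,2,0,6](3)

Answer: 4 4 4 4 4 0 1 6 4 0 2 0 6 3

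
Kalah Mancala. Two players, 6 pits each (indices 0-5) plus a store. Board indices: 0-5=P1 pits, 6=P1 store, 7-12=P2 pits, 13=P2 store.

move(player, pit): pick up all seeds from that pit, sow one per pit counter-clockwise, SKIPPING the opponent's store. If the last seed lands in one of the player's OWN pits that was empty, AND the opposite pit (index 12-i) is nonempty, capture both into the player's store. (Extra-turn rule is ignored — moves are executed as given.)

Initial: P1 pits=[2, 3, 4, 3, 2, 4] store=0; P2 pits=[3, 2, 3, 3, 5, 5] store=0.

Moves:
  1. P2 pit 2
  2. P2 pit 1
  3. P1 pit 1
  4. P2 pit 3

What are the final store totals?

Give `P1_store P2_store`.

Answer: 0 1

Derivation:
Move 1: P2 pit2 -> P1=[2,3,4,3,2,4](0) P2=[3,2,0,4,6,6](0)
Move 2: P2 pit1 -> P1=[2,3,4,3,2,4](0) P2=[3,0,1,5,6,6](0)
Move 3: P1 pit1 -> P1=[2,0,5,4,3,4](0) P2=[3,0,1,5,6,6](0)
Move 4: P2 pit3 -> P1=[3,1,5,4,3,4](0) P2=[3,0,1,0,7,7](1)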